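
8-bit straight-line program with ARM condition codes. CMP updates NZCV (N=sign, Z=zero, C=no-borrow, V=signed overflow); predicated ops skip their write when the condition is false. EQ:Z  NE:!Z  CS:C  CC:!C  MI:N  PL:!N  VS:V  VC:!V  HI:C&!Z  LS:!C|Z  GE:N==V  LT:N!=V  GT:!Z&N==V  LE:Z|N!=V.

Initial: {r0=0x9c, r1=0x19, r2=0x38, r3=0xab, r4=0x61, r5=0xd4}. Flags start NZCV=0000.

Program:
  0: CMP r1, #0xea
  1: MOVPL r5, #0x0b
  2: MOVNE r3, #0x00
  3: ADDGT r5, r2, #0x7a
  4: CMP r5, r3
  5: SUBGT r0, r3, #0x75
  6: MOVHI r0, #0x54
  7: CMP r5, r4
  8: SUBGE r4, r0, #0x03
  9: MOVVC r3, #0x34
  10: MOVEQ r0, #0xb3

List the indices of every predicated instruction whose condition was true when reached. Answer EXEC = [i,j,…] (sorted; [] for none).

[0] flags=0000 → (cmp)
[1] flags=0000 PL?T → r5=0x0b
[2] flags=0000 NE?T → r3=0x00
[3] flags=0000 GT?T → r5=0xb2
[4] flags=1010 → (cmp)
[5] flags=1010 GT?F → skip
[6] flags=1010 HI?T → r0=0x54
[7] flags=0011 → (cmp)
[8] flags=0011 GE?F → skip
[9] flags=0011 VC?F → skip
[10] flags=0011 EQ?F → skip

EXEC = [1,2,3,6]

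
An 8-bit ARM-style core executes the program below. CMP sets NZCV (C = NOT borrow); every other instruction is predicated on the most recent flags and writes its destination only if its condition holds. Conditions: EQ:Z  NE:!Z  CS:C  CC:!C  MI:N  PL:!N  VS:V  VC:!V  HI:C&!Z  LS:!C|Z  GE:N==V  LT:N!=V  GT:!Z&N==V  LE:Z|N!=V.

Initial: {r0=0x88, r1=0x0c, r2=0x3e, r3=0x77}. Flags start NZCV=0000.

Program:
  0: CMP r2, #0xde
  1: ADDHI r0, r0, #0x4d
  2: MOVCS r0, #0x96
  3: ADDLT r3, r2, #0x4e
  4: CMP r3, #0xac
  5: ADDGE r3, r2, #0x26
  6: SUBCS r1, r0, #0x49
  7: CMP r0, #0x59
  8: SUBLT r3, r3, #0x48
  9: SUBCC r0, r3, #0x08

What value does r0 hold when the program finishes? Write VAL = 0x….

VAL = 0x88

0: ✓ CMP  NZCV=0000
1: · ADDHI
2: · MOVCS
3: · ADDLT
4: ✓ CMP  NZCV=1001
5: ✓ ADDGE  r3←0x64
6: · SUBCS
7: ✓ CMP  NZCV=0011
8: ✓ SUBLT  r3←0x1c
9: · SUBCC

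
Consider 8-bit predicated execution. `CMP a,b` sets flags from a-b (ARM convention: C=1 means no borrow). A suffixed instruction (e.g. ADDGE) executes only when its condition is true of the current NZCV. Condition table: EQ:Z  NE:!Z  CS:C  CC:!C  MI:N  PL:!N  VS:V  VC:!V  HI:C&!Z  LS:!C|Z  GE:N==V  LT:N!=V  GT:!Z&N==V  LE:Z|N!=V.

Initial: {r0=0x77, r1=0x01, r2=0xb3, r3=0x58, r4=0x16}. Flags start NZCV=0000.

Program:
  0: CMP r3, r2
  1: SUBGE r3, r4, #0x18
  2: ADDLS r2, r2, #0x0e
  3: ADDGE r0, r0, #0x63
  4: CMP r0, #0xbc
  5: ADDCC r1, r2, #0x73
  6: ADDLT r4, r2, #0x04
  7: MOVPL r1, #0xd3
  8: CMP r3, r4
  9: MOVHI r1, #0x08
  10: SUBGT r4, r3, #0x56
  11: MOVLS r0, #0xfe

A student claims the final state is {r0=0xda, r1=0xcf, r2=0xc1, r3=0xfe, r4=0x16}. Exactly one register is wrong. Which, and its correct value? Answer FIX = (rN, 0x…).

FIX = (r1, 0x08)

[0] flags=1001 → (cmp)
[1] flags=1001 GE?T → r3=0xfe
[2] flags=1001 LS?T → r2=0xc1
[3] flags=1001 GE?T → r0=0xda
[4] flags=0010 → (cmp)
[5] flags=0010 CC?F → skip
[6] flags=0010 LT?F → skip
[7] flags=0010 PL?T → r1=0xd3
[8] flags=1010 → (cmp)
[9] flags=1010 HI?T → r1=0x08
[10] flags=1010 GT?F → skip
[11] flags=1010 LS?F → skip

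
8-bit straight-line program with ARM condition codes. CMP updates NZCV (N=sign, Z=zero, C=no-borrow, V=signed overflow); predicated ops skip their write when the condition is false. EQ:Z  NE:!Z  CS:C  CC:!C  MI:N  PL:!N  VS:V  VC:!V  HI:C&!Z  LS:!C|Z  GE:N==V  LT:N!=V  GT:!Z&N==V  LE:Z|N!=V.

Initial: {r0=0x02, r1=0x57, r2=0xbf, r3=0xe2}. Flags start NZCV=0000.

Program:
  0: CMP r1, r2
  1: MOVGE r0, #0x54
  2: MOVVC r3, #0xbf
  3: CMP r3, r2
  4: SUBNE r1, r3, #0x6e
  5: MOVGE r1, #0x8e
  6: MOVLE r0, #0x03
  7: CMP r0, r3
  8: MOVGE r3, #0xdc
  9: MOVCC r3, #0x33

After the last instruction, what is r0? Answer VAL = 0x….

0: ✓ CMP  NZCV=1001
1: ✓ MOVGE  r0←0x54
2: · MOVVC
3: ✓ CMP  NZCV=0010
4: ✓ SUBNE  r1←0x74
5: ✓ MOVGE  r1←0x8e
6: · MOVLE
7: ✓ CMP  NZCV=0000
8: ✓ MOVGE  r3←0xdc
9: ✓ MOVCC  r3←0x33

VAL = 0x54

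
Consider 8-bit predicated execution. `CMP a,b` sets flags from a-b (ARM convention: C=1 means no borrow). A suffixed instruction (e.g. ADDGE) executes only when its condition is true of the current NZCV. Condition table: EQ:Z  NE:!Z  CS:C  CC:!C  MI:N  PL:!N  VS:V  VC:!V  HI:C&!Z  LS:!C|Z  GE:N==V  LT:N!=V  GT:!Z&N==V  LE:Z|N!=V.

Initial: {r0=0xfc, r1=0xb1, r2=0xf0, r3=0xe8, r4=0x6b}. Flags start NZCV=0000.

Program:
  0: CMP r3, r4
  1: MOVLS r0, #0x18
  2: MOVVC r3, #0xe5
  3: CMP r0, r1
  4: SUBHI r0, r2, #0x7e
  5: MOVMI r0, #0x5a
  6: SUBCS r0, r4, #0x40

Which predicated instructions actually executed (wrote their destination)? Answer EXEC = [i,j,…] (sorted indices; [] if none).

0: ✓ CMP  NZCV=0011
1: · MOVLS
2: · MOVVC
3: ✓ CMP  NZCV=0010
4: ✓ SUBHI  r0←0x72
5: · MOVMI
6: ✓ SUBCS  r0←0x2b

EXEC = [4,6]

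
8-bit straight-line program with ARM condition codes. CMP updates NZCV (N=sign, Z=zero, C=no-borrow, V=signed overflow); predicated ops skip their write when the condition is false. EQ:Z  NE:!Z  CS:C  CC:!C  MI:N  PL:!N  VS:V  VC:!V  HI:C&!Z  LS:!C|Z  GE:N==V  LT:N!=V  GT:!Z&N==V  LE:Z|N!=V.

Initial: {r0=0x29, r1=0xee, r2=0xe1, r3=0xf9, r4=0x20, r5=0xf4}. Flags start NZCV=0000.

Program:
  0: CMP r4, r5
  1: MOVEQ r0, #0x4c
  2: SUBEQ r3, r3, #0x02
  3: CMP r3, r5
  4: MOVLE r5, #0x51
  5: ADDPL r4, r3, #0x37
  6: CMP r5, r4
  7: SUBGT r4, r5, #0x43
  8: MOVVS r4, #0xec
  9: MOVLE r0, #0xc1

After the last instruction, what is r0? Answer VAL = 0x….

[0] flags=0000 → (cmp)
[1] flags=0000 EQ?F → skip
[2] flags=0000 EQ?F → skip
[3] flags=0010 → (cmp)
[4] flags=0010 LE?F → skip
[5] flags=0010 PL?T → r4=0x30
[6] flags=1010 → (cmp)
[7] flags=1010 GT?F → skip
[8] flags=1010 VS?F → skip
[9] flags=1010 LE?T → r0=0xc1

VAL = 0xc1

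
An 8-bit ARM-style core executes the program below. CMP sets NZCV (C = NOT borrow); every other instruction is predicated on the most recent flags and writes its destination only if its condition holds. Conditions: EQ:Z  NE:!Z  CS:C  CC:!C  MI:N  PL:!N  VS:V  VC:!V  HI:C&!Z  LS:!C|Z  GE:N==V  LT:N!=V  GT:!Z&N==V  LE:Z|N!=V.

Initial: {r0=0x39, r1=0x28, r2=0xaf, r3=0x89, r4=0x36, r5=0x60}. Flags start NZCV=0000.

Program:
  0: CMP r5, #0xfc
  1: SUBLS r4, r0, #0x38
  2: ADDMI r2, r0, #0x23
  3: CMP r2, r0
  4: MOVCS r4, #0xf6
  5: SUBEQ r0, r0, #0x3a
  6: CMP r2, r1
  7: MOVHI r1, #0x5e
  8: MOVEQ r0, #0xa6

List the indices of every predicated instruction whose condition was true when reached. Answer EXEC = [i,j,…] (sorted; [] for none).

EXEC = [1,4,7]

0: ✓ CMP  NZCV=0000
1: ✓ SUBLS  r4←0x01
2: · ADDMI
3: ✓ CMP  NZCV=0011
4: ✓ MOVCS  r4←0xf6
5: · SUBEQ
6: ✓ CMP  NZCV=1010
7: ✓ MOVHI  r1←0x5e
8: · MOVEQ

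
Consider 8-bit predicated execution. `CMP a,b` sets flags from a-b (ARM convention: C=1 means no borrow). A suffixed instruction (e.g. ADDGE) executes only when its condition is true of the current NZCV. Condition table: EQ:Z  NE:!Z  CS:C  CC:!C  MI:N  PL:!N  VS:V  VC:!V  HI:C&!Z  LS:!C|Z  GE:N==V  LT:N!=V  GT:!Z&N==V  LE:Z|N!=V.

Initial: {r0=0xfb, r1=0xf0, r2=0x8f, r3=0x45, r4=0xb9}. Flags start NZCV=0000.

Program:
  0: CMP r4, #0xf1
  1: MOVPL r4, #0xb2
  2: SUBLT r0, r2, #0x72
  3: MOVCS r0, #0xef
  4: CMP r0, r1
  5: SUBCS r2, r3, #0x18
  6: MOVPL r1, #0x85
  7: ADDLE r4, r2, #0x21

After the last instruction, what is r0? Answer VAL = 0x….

VAL = 0x1d

[0] flags=1000 → (cmp)
[1] flags=1000 PL?F → skip
[2] flags=1000 LT?T → r0=0x1d
[3] flags=1000 CS?F → skip
[4] flags=0000 → (cmp)
[5] flags=0000 CS?F → skip
[6] flags=0000 PL?T → r1=0x85
[7] flags=0000 LE?F → skip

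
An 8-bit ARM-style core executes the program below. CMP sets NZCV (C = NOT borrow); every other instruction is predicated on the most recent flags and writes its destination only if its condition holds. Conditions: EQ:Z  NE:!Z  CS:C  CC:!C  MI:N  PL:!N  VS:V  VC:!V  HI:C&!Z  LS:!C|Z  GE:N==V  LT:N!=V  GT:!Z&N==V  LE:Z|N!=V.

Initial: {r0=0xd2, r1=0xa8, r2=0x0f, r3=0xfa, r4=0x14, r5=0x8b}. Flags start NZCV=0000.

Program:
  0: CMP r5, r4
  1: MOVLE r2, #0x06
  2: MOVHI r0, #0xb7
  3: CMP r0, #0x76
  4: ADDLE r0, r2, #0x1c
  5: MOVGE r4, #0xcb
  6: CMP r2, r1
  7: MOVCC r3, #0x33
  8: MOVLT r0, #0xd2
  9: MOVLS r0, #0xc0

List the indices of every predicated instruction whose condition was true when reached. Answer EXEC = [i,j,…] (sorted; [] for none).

EXEC = [1,2,4,7,9]

[0] flags=0011 → (cmp)
[1] flags=0011 LE?T → r2=0x06
[2] flags=0011 HI?T → r0=0xb7
[3] flags=0011 → (cmp)
[4] flags=0011 LE?T → r0=0x22
[5] flags=0011 GE?F → skip
[6] flags=0000 → (cmp)
[7] flags=0000 CC?T → r3=0x33
[8] flags=0000 LT?F → skip
[9] flags=0000 LS?T → r0=0xc0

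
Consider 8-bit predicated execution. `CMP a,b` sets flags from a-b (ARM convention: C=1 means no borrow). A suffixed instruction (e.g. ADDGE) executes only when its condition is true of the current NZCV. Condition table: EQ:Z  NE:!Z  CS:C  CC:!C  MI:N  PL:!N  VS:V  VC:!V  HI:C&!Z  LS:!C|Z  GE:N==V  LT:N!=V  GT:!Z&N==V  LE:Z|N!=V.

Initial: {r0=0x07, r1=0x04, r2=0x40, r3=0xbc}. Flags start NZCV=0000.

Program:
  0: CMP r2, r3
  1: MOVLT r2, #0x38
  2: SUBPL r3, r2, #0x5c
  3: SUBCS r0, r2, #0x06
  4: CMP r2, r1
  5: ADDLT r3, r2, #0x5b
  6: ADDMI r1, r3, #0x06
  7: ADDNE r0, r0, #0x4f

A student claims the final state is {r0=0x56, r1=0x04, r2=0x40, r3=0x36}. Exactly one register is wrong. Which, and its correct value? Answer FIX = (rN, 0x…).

[0] flags=1001 → (cmp)
[1] flags=1001 LT?F → skip
[2] flags=1001 PL?F → skip
[3] flags=1001 CS?F → skip
[4] flags=0010 → (cmp)
[5] flags=0010 LT?F → skip
[6] flags=0010 MI?F → skip
[7] flags=0010 NE?T → r0=0x56

FIX = (r3, 0xbc)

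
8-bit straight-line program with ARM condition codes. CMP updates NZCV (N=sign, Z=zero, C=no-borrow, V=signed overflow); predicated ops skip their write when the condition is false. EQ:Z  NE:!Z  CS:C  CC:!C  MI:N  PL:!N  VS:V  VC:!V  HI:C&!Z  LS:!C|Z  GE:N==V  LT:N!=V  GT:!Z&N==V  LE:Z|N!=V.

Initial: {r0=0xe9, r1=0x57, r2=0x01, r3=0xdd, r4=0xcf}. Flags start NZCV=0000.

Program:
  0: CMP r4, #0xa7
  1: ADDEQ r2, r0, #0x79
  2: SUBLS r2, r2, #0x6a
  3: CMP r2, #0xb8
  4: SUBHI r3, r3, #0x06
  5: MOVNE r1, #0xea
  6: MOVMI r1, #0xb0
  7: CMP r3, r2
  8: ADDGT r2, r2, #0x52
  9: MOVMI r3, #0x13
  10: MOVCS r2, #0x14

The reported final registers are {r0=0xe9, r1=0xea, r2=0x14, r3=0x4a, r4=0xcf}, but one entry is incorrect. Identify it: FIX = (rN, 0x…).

0: ✓ CMP  NZCV=0010
1: · ADDEQ
2: · SUBLS
3: ✓ CMP  NZCV=0000
4: · SUBHI
5: ✓ MOVNE  r1←0xea
6: · MOVMI
7: ✓ CMP  NZCV=1010
8: · ADDGT
9: ✓ MOVMI  r3←0x13
10: ✓ MOVCS  r2←0x14

FIX = (r3, 0x13)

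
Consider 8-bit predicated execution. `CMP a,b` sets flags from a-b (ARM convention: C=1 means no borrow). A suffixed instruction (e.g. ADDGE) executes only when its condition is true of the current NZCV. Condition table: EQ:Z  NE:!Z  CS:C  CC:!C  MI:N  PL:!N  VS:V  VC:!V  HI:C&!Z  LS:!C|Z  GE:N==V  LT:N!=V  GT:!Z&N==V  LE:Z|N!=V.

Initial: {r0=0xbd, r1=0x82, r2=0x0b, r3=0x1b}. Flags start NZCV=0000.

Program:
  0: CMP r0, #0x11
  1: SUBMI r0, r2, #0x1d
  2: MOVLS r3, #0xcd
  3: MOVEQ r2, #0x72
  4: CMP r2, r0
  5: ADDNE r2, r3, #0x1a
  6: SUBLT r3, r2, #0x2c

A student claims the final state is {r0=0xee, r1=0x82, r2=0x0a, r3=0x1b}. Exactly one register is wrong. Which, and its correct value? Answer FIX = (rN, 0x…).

FIX = (r2, 0x35)

0: ✓ CMP  NZCV=1010
1: ✓ SUBMI  r0←0xee
2: · MOVLS
3: · MOVEQ
4: ✓ CMP  NZCV=0000
5: ✓ ADDNE  r2←0x35
6: · SUBLT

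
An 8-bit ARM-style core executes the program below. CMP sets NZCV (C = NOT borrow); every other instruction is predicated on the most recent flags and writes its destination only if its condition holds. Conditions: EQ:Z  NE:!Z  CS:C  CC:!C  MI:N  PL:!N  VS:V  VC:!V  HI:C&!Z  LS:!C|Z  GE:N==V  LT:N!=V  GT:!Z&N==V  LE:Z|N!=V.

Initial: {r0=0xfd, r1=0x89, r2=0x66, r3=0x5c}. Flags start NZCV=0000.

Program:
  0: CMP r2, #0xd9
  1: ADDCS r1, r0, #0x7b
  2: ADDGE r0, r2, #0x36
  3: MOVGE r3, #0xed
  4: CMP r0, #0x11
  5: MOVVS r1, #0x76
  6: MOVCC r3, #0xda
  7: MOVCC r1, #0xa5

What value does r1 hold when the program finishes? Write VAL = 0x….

[0] flags=1001 → (cmp)
[1] flags=1001 CS?F → skip
[2] flags=1001 GE?T → r0=0x9c
[3] flags=1001 GE?T → r3=0xed
[4] flags=1010 → (cmp)
[5] flags=1010 VS?F → skip
[6] flags=1010 CC?F → skip
[7] flags=1010 CC?F → skip

VAL = 0x89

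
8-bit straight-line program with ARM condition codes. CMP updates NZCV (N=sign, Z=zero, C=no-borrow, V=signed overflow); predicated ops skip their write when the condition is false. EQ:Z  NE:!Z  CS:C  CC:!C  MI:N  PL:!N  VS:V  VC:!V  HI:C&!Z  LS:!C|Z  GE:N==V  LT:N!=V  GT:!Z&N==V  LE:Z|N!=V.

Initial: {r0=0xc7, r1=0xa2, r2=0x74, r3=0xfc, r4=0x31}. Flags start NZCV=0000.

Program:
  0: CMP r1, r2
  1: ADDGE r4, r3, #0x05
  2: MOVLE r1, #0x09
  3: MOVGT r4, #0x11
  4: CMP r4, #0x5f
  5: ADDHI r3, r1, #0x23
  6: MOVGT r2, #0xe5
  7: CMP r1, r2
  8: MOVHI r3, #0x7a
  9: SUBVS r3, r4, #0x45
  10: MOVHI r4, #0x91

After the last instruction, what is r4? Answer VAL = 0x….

[0] flags=0011 → (cmp)
[1] flags=0011 GE?F → skip
[2] flags=0011 LE?T → r1=0x09
[3] flags=0011 GT?F → skip
[4] flags=1000 → (cmp)
[5] flags=1000 HI?F → skip
[6] flags=1000 GT?F → skip
[7] flags=1000 → (cmp)
[8] flags=1000 HI?F → skip
[9] flags=1000 VS?F → skip
[10] flags=1000 HI?F → skip

VAL = 0x31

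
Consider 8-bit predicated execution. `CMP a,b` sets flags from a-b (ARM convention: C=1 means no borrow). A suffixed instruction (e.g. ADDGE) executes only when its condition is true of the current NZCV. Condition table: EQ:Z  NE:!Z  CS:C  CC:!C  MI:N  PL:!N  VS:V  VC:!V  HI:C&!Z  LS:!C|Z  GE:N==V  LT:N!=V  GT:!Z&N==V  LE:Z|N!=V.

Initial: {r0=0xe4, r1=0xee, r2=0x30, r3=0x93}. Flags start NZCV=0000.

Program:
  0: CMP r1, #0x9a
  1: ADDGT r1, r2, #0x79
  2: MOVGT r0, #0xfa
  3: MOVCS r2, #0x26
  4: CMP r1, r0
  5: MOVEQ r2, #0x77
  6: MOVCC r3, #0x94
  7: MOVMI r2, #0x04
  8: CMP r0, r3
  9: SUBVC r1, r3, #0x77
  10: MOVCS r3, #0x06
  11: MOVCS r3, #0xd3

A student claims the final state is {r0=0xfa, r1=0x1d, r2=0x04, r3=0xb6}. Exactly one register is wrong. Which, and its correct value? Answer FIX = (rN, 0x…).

FIX = (r3, 0xd3)

0: ✓ CMP  NZCV=0010
1: ✓ ADDGT  r1←0xa9
2: ✓ MOVGT  r0←0xfa
3: ✓ MOVCS  r2←0x26
4: ✓ CMP  NZCV=1000
5: · MOVEQ
6: ✓ MOVCC  r3←0x94
7: ✓ MOVMI  r2←0x04
8: ✓ CMP  NZCV=0010
9: ✓ SUBVC  r1←0x1d
10: ✓ MOVCS  r3←0x06
11: ✓ MOVCS  r3←0xd3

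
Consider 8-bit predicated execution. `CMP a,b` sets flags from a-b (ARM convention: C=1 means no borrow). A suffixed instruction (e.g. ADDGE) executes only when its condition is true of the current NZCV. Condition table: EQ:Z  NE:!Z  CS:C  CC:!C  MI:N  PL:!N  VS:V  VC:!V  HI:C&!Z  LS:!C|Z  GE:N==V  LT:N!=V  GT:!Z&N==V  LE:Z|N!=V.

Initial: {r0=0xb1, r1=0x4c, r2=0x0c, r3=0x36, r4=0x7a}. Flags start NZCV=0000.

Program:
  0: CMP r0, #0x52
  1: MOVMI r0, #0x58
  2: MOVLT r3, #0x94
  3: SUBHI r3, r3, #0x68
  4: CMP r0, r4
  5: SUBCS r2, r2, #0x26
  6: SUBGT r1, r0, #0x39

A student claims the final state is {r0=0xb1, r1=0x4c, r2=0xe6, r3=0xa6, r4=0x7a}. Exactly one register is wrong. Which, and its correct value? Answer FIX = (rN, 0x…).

[0] flags=0011 → (cmp)
[1] flags=0011 MI?F → skip
[2] flags=0011 LT?T → r3=0x94
[3] flags=0011 HI?T → r3=0x2c
[4] flags=0011 → (cmp)
[5] flags=0011 CS?T → r2=0xe6
[6] flags=0011 GT?F → skip

FIX = (r3, 0x2c)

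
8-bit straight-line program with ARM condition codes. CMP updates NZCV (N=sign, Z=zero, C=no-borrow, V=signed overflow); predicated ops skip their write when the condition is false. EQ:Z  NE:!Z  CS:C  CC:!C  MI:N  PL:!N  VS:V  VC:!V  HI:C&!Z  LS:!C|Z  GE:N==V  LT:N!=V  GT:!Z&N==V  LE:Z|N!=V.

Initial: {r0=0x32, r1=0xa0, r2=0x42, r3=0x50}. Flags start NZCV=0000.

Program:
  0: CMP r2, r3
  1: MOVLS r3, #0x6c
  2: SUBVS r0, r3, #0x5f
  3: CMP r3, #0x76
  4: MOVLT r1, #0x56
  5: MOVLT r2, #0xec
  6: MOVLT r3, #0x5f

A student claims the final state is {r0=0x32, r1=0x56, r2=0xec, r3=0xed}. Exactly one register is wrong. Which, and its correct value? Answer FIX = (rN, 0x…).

FIX = (r3, 0x5f)

0: ✓ CMP  NZCV=1000
1: ✓ MOVLS  r3←0x6c
2: · SUBVS
3: ✓ CMP  NZCV=1000
4: ✓ MOVLT  r1←0x56
5: ✓ MOVLT  r2←0xec
6: ✓ MOVLT  r3←0x5f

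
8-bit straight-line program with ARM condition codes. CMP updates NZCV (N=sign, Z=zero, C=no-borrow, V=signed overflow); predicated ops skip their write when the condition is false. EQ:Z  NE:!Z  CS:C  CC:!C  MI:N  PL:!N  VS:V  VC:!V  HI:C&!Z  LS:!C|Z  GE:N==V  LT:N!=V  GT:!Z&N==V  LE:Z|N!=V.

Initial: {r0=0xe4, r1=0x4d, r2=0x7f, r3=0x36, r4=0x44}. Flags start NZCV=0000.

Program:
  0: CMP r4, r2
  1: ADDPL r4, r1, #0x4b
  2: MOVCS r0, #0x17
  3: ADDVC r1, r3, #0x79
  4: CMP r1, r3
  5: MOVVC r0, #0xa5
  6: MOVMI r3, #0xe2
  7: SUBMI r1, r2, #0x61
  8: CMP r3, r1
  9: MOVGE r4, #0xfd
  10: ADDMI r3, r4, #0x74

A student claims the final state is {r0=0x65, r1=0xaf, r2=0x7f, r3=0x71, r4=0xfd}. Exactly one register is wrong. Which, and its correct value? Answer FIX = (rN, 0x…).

[0] flags=1000 → (cmp)
[1] flags=1000 PL?F → skip
[2] flags=1000 CS?F → skip
[3] flags=1000 VC?T → r1=0xaf
[4] flags=0011 → (cmp)
[5] flags=0011 VC?F → skip
[6] flags=0011 MI?F → skip
[7] flags=0011 MI?F → skip
[8] flags=1001 → (cmp)
[9] flags=1001 GE?T → r4=0xfd
[10] flags=1001 MI?T → r3=0x71

FIX = (r0, 0xe4)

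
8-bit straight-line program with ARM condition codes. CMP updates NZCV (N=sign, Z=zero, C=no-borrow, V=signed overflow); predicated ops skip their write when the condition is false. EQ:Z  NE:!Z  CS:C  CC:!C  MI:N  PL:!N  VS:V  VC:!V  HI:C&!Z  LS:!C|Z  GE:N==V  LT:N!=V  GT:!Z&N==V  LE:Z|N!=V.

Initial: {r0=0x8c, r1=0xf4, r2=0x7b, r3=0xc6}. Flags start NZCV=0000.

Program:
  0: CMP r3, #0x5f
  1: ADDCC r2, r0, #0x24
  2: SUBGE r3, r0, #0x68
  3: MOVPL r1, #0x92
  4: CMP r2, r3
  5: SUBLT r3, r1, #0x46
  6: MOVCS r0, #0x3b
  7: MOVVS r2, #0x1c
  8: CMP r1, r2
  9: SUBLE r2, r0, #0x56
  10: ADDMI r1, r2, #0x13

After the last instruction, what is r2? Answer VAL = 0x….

VAL = 0x36

0: ✓ CMP  NZCV=0011
1: · ADDCC
2: · SUBGE
3: ✓ MOVPL  r1←0x92
4: ✓ CMP  NZCV=1001
5: · SUBLT
6: · MOVCS
7: ✓ MOVVS  r2←0x1c
8: ✓ CMP  NZCV=0011
9: ✓ SUBLE  r2←0x36
10: · ADDMI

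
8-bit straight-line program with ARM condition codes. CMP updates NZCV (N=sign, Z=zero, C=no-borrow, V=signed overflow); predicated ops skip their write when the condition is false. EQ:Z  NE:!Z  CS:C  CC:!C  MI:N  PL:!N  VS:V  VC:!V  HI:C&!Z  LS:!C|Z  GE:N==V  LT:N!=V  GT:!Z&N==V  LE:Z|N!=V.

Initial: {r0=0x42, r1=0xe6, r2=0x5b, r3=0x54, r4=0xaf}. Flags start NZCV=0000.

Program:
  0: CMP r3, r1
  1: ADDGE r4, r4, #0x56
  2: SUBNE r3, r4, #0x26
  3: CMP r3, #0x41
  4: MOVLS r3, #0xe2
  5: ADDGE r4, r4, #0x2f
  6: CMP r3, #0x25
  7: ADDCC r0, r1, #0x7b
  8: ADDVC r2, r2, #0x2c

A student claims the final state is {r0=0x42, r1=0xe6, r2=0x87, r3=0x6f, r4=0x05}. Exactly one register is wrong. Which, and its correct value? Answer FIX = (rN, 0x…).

FIX = (r3, 0xdf)

[0] flags=0000 → (cmp)
[1] flags=0000 GE?T → r4=0x05
[2] flags=0000 NE?T → r3=0xdf
[3] flags=1010 → (cmp)
[4] flags=1010 LS?F → skip
[5] flags=1010 GE?F → skip
[6] flags=1010 → (cmp)
[7] flags=1010 CC?F → skip
[8] flags=1010 VC?T → r2=0x87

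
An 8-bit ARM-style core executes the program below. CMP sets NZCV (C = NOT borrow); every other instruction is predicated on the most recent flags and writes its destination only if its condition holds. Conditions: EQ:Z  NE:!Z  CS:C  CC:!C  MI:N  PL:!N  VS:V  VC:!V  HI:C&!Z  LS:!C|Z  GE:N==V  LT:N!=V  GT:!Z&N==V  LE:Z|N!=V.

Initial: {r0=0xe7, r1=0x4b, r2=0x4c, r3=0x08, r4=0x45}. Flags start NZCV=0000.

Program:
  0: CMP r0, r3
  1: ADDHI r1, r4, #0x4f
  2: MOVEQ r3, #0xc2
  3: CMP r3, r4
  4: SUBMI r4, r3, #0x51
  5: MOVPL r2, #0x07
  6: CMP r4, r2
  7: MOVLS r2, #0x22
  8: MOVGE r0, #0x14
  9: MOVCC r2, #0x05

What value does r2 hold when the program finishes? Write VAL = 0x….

[0] flags=1010 → (cmp)
[1] flags=1010 HI?T → r1=0x94
[2] flags=1010 EQ?F → skip
[3] flags=1000 → (cmp)
[4] flags=1000 MI?T → r4=0xb7
[5] flags=1000 PL?F → skip
[6] flags=0011 → (cmp)
[7] flags=0011 LS?F → skip
[8] flags=0011 GE?F → skip
[9] flags=0011 CC?F → skip

VAL = 0x4c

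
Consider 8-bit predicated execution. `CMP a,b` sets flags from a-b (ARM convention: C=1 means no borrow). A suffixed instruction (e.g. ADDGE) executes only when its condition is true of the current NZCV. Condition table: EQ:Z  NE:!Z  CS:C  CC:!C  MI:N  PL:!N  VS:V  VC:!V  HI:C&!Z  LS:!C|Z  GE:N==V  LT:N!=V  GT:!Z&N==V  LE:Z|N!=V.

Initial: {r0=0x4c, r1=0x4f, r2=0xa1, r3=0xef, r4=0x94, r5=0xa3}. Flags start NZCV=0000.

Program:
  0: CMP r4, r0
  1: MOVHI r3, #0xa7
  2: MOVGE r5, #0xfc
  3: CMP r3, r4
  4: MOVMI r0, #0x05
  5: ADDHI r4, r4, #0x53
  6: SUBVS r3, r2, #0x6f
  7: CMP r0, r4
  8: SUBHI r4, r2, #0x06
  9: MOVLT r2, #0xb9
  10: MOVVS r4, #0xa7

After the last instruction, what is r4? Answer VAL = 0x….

VAL = 0xe7

0: ✓ CMP  NZCV=0011
1: ✓ MOVHI  r3←0xa7
2: · MOVGE
3: ✓ CMP  NZCV=0010
4: · MOVMI
5: ✓ ADDHI  r4←0xe7
6: · SUBVS
7: ✓ CMP  NZCV=0000
8: · SUBHI
9: · MOVLT
10: · MOVVS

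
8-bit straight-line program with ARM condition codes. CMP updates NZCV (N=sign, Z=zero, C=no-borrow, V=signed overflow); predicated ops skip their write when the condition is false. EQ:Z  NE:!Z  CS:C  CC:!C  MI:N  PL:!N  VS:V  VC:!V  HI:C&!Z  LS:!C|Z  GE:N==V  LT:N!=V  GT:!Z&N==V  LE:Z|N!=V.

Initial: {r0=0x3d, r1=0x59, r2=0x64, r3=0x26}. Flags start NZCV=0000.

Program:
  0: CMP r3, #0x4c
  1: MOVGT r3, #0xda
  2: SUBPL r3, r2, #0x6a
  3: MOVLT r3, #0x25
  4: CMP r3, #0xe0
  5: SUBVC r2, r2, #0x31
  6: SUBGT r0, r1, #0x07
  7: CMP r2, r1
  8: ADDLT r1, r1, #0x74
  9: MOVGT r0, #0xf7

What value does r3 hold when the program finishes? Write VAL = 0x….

VAL = 0x25

0: ✓ CMP  NZCV=1000
1: · MOVGT
2: · SUBPL
3: ✓ MOVLT  r3←0x25
4: ✓ CMP  NZCV=0000
5: ✓ SUBVC  r2←0x33
6: ✓ SUBGT  r0←0x52
7: ✓ CMP  NZCV=1000
8: ✓ ADDLT  r1←0xcd
9: · MOVGT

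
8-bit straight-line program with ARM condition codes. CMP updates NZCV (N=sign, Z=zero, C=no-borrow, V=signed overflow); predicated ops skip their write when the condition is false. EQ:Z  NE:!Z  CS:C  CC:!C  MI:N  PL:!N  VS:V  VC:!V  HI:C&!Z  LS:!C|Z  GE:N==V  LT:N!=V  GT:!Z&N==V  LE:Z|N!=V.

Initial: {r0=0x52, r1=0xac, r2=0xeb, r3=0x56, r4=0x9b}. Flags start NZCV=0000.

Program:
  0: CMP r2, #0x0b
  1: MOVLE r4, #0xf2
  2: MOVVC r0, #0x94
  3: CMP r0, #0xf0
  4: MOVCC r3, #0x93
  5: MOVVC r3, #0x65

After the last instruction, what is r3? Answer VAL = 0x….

[0] flags=1010 → (cmp)
[1] flags=1010 LE?T → r4=0xf2
[2] flags=1010 VC?T → r0=0x94
[3] flags=1000 → (cmp)
[4] flags=1000 CC?T → r3=0x93
[5] flags=1000 VC?T → r3=0x65

VAL = 0x65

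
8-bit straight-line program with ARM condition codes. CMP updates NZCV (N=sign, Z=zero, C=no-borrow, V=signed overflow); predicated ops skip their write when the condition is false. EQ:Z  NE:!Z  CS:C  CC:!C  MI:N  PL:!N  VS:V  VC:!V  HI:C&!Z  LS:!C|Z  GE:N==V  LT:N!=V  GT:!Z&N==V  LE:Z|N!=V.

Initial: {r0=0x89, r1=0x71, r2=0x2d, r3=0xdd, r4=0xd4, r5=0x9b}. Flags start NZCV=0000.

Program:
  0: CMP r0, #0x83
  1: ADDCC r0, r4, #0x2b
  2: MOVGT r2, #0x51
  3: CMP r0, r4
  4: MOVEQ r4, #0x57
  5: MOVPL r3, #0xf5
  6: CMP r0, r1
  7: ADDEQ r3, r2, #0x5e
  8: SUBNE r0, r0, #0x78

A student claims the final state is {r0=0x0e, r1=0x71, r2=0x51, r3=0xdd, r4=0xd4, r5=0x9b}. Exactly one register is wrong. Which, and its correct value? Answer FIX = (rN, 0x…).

FIX = (r0, 0x11)

[0] flags=0010 → (cmp)
[1] flags=0010 CC?F → skip
[2] flags=0010 GT?T → r2=0x51
[3] flags=1000 → (cmp)
[4] flags=1000 EQ?F → skip
[5] flags=1000 PL?F → skip
[6] flags=0011 → (cmp)
[7] flags=0011 EQ?F → skip
[8] flags=0011 NE?T → r0=0x11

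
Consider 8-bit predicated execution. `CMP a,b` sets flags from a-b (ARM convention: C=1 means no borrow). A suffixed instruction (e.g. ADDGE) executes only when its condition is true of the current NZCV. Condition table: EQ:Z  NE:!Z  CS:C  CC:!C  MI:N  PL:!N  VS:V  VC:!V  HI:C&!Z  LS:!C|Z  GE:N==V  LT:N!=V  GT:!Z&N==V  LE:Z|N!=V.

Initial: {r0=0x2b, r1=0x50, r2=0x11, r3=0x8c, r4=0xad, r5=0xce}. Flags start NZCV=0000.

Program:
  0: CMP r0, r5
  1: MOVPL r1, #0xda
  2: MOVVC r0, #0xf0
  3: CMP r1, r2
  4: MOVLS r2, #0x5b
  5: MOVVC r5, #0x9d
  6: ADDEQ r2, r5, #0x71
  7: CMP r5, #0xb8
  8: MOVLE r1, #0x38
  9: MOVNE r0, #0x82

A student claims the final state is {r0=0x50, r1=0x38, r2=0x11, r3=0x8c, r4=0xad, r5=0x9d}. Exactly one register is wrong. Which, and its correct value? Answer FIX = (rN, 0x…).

0: ✓ CMP  NZCV=0000
1: ✓ MOVPL  r1←0xda
2: ✓ MOVVC  r0←0xf0
3: ✓ CMP  NZCV=1010
4: · MOVLS
5: ✓ MOVVC  r5←0x9d
6: · ADDEQ
7: ✓ CMP  NZCV=1000
8: ✓ MOVLE  r1←0x38
9: ✓ MOVNE  r0←0x82

FIX = (r0, 0x82)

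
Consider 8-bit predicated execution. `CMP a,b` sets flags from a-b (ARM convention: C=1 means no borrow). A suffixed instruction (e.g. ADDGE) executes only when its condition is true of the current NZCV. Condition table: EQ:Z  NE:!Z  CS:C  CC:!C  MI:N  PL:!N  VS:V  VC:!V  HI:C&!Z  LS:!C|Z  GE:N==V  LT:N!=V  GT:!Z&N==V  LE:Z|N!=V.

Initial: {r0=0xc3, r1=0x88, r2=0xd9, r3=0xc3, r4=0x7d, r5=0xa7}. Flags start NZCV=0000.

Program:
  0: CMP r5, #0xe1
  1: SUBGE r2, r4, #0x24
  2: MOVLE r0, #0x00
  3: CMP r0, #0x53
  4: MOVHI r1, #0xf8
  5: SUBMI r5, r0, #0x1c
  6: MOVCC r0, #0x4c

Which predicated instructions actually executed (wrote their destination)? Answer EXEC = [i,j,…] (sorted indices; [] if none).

0: ✓ CMP  NZCV=1000
1: · SUBGE
2: ✓ MOVLE  r0←0x00
3: ✓ CMP  NZCV=1000
4: · MOVHI
5: ✓ SUBMI  r5←0xe4
6: ✓ MOVCC  r0←0x4c

EXEC = [2,5,6]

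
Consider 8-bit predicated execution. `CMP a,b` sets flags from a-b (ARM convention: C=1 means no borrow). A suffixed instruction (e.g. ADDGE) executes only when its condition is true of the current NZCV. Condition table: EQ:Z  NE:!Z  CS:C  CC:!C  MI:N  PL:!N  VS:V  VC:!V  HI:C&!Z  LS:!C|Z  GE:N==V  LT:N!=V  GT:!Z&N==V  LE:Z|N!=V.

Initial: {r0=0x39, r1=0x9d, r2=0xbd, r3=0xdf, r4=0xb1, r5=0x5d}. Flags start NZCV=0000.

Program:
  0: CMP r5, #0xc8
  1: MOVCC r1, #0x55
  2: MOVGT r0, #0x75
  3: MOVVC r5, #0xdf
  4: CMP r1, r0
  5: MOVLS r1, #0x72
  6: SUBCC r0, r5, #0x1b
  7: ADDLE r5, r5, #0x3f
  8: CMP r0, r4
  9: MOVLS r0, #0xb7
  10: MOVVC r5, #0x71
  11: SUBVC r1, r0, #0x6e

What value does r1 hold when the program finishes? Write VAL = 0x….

VAL = 0x72

0: ✓ CMP  NZCV=1001
1: ✓ MOVCC  r1←0x55
2: ✓ MOVGT  r0←0x75
3: · MOVVC
4: ✓ CMP  NZCV=1000
5: ✓ MOVLS  r1←0x72
6: ✓ SUBCC  r0←0x42
7: ✓ ADDLE  r5←0x9c
8: ✓ CMP  NZCV=1001
9: ✓ MOVLS  r0←0xb7
10: · MOVVC
11: · SUBVC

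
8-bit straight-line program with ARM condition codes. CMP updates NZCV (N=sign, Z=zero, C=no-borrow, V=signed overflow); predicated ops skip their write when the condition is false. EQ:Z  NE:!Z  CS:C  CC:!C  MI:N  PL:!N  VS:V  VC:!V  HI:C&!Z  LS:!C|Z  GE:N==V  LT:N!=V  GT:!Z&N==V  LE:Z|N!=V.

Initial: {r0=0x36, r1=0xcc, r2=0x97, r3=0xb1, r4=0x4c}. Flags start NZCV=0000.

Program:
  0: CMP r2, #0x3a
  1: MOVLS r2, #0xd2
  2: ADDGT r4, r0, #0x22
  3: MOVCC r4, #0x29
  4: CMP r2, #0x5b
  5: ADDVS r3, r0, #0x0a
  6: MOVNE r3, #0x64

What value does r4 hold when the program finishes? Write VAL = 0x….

0: ✓ CMP  NZCV=0011
1: · MOVLS
2: · ADDGT
3: · MOVCC
4: ✓ CMP  NZCV=0011
5: ✓ ADDVS  r3←0x40
6: ✓ MOVNE  r3←0x64

VAL = 0x4c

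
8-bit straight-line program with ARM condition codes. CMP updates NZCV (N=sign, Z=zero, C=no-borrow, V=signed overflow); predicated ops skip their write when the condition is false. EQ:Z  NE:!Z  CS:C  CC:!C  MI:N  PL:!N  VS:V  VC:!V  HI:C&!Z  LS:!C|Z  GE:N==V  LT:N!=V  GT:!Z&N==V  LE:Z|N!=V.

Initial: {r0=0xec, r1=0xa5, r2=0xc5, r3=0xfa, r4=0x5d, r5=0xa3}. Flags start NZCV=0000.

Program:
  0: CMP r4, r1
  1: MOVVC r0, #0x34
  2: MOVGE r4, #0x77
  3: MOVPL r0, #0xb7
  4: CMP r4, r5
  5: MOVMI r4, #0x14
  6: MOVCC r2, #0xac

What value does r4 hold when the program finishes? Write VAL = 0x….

[0] flags=1001 → (cmp)
[1] flags=1001 VC?F → skip
[2] flags=1001 GE?T → r4=0x77
[3] flags=1001 PL?F → skip
[4] flags=1001 → (cmp)
[5] flags=1001 MI?T → r4=0x14
[6] flags=1001 CC?T → r2=0xac

VAL = 0x14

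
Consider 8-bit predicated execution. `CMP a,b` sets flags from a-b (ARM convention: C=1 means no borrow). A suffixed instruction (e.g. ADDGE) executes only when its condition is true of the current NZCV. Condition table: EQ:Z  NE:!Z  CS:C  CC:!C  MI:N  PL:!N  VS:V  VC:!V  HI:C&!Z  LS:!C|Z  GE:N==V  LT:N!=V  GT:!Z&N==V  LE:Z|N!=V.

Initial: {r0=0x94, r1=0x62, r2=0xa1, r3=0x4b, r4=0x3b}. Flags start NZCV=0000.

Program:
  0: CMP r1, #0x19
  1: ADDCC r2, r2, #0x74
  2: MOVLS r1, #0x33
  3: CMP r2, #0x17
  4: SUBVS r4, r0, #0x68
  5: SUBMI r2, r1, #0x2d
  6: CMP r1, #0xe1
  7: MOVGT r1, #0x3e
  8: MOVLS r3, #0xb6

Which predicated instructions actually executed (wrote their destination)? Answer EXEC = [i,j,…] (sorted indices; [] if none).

[0] flags=0010 → (cmp)
[1] flags=0010 CC?F → skip
[2] flags=0010 LS?F → skip
[3] flags=1010 → (cmp)
[4] flags=1010 VS?F → skip
[5] flags=1010 MI?T → r2=0x35
[6] flags=1001 → (cmp)
[7] flags=1001 GT?T → r1=0x3e
[8] flags=1001 LS?T → r3=0xb6

EXEC = [5,7,8]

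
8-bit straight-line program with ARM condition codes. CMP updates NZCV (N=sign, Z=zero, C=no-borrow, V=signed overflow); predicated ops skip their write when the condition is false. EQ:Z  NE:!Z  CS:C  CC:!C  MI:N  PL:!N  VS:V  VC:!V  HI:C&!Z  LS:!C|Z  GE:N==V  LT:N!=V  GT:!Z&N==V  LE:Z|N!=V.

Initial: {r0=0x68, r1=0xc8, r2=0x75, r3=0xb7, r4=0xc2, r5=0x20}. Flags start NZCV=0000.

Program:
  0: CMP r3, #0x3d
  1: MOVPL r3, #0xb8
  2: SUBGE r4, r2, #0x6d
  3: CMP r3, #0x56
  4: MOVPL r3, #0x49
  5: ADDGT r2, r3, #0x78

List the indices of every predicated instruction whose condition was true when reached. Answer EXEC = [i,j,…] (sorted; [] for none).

0: ✓ CMP  NZCV=0011
1: ✓ MOVPL  r3←0xb8
2: · SUBGE
3: ✓ CMP  NZCV=0011
4: ✓ MOVPL  r3←0x49
5: · ADDGT

EXEC = [1,4]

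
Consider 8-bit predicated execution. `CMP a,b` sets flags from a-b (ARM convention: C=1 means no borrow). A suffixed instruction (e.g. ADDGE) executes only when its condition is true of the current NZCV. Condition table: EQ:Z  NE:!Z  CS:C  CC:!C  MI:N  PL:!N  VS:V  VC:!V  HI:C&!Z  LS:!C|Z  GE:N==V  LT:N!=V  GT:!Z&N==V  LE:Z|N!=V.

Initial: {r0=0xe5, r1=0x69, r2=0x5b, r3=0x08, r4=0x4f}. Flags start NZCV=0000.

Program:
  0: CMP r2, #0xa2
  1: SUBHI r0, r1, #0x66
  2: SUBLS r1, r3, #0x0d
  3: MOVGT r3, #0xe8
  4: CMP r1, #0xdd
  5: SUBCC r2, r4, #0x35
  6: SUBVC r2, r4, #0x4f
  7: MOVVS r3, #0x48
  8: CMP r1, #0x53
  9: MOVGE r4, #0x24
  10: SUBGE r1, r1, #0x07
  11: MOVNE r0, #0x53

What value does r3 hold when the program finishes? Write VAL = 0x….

VAL = 0xe8

0: ✓ CMP  NZCV=1001
1: · SUBHI
2: ✓ SUBLS  r1←0xfb
3: ✓ MOVGT  r3←0xe8
4: ✓ CMP  NZCV=0010
5: · SUBCC
6: ✓ SUBVC  r2←0x00
7: · MOVVS
8: ✓ CMP  NZCV=1010
9: · MOVGE
10: · SUBGE
11: ✓ MOVNE  r0←0x53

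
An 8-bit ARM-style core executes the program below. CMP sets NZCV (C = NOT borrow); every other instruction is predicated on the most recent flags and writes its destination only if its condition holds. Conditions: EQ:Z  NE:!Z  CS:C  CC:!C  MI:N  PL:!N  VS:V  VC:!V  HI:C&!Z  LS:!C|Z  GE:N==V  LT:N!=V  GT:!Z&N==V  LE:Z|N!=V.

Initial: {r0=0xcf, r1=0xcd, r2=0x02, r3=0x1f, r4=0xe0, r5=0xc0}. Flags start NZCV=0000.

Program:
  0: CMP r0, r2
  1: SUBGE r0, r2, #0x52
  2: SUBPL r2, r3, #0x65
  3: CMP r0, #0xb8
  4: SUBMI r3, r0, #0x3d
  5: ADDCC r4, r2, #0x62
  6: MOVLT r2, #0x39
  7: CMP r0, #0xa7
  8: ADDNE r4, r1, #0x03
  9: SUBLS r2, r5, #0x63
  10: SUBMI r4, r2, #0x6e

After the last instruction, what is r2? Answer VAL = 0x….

[0] flags=1010 → (cmp)
[1] flags=1010 GE?F → skip
[2] flags=1010 PL?F → skip
[3] flags=0010 → (cmp)
[4] flags=0010 MI?F → skip
[5] flags=0010 CC?F → skip
[6] flags=0010 LT?F → skip
[7] flags=0010 → (cmp)
[8] flags=0010 NE?T → r4=0xd0
[9] flags=0010 LS?F → skip
[10] flags=0010 MI?F → skip

VAL = 0x02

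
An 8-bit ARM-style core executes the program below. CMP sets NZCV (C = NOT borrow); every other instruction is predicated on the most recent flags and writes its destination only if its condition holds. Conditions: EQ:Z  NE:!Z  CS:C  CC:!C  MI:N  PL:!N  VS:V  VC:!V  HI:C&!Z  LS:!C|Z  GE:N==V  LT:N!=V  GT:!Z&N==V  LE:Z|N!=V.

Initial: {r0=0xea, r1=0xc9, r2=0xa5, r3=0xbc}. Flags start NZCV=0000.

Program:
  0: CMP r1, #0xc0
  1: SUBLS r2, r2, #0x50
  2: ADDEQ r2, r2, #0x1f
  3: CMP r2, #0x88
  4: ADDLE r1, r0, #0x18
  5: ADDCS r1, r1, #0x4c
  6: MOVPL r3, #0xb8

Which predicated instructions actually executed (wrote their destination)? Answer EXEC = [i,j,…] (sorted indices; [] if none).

[0] flags=0010 → (cmp)
[1] flags=0010 LS?F → skip
[2] flags=0010 EQ?F → skip
[3] flags=0010 → (cmp)
[4] flags=0010 LE?F → skip
[5] flags=0010 CS?T → r1=0x15
[6] flags=0010 PL?T → r3=0xb8

EXEC = [5,6]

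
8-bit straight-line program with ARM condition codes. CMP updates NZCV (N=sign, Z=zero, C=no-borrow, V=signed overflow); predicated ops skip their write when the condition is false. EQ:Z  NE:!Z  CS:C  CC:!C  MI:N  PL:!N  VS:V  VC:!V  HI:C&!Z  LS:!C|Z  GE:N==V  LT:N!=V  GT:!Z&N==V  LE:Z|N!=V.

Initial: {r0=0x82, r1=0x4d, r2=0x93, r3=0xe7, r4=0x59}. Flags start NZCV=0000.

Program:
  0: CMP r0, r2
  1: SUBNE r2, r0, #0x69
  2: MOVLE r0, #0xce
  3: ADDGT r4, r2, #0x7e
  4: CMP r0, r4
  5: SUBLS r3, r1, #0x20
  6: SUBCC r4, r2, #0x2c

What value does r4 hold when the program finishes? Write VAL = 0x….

0: ✓ CMP  NZCV=1000
1: ✓ SUBNE  r2←0x19
2: ✓ MOVLE  r0←0xce
3: · ADDGT
4: ✓ CMP  NZCV=0011
5: · SUBLS
6: · SUBCC

VAL = 0x59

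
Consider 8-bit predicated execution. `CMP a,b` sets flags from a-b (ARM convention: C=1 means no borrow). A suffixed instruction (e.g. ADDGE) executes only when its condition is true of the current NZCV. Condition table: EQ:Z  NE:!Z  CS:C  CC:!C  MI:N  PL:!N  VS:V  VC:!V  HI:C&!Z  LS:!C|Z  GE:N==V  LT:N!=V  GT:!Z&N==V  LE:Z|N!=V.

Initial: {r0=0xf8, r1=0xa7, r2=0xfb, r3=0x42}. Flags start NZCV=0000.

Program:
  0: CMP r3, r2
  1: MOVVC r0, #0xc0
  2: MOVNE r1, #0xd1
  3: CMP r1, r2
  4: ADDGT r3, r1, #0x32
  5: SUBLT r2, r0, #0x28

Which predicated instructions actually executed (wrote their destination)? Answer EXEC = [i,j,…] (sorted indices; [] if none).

[0] flags=0000 → (cmp)
[1] flags=0000 VC?T → r0=0xc0
[2] flags=0000 NE?T → r1=0xd1
[3] flags=1000 → (cmp)
[4] flags=1000 GT?F → skip
[5] flags=1000 LT?T → r2=0x98

EXEC = [1,2,5]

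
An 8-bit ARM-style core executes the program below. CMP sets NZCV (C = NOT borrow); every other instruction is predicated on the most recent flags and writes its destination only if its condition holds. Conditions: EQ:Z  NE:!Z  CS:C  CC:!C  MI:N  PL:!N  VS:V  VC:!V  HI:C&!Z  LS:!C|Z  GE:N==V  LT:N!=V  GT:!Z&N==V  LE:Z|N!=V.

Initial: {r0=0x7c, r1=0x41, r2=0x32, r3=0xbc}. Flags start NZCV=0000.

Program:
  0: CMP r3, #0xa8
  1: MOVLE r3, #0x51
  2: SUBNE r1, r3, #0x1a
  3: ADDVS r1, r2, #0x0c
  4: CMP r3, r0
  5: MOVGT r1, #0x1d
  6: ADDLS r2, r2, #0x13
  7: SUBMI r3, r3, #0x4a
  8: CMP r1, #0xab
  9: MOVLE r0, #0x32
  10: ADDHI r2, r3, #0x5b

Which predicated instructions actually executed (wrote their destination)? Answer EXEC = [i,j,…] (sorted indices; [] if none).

EXEC = [2,9]

0: ✓ CMP  NZCV=0010
1: · MOVLE
2: ✓ SUBNE  r1←0xa2
3: · ADDVS
4: ✓ CMP  NZCV=0011
5: · MOVGT
6: · ADDLS
7: · SUBMI
8: ✓ CMP  NZCV=1000
9: ✓ MOVLE  r0←0x32
10: · ADDHI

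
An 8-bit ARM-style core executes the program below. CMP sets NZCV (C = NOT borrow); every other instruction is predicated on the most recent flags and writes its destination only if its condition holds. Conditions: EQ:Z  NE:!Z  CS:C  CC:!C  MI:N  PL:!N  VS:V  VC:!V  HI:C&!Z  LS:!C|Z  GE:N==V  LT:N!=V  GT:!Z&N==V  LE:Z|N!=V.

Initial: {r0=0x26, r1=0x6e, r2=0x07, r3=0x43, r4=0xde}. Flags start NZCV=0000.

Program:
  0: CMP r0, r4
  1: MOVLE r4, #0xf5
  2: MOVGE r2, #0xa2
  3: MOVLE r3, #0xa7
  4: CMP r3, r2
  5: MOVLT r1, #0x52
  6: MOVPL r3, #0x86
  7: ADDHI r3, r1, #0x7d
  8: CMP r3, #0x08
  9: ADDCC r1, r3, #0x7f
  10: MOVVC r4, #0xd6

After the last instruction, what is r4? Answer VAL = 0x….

0: ✓ CMP  NZCV=0000
1: · MOVLE
2: ✓ MOVGE  r2←0xa2
3: · MOVLE
4: ✓ CMP  NZCV=1001
5: · MOVLT
6: · MOVPL
7: · ADDHI
8: ✓ CMP  NZCV=0010
9: · ADDCC
10: ✓ MOVVC  r4←0xd6

VAL = 0xd6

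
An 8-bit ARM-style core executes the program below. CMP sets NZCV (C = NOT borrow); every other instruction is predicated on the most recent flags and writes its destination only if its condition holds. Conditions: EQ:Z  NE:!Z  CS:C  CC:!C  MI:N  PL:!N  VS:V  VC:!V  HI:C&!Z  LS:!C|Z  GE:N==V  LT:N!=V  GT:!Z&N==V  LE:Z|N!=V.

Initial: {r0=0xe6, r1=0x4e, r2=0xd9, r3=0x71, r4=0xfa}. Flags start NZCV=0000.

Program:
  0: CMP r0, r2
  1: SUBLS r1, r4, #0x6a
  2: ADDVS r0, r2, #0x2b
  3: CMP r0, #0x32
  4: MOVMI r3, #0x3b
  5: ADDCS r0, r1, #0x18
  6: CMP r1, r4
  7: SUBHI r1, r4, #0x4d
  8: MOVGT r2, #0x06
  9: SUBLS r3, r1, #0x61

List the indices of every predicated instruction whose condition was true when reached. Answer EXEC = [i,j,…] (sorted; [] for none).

EXEC = [4,5,8,9]

0: ✓ CMP  NZCV=0010
1: · SUBLS
2: · ADDVS
3: ✓ CMP  NZCV=1010
4: ✓ MOVMI  r3←0x3b
5: ✓ ADDCS  r0←0x66
6: ✓ CMP  NZCV=0000
7: · SUBHI
8: ✓ MOVGT  r2←0x06
9: ✓ SUBLS  r3←0xed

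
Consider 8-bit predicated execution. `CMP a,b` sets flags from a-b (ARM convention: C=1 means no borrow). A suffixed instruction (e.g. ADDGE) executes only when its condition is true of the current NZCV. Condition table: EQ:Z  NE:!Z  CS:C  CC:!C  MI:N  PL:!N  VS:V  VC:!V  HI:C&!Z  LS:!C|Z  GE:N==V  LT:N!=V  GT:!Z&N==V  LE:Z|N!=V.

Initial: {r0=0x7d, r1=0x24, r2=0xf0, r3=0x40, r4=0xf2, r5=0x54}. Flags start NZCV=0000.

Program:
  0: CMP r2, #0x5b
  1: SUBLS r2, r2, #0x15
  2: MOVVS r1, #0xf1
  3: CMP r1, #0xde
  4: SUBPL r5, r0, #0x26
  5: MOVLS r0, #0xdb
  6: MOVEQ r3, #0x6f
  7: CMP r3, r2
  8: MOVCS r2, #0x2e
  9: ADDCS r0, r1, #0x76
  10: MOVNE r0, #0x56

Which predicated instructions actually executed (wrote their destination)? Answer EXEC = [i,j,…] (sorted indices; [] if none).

[0] flags=1010 → (cmp)
[1] flags=1010 LS?F → skip
[2] flags=1010 VS?F → skip
[3] flags=0000 → (cmp)
[4] flags=0000 PL?T → r5=0x57
[5] flags=0000 LS?T → r0=0xdb
[6] flags=0000 EQ?F → skip
[7] flags=0000 → (cmp)
[8] flags=0000 CS?F → skip
[9] flags=0000 CS?F → skip
[10] flags=0000 NE?T → r0=0x56

EXEC = [4,5,10]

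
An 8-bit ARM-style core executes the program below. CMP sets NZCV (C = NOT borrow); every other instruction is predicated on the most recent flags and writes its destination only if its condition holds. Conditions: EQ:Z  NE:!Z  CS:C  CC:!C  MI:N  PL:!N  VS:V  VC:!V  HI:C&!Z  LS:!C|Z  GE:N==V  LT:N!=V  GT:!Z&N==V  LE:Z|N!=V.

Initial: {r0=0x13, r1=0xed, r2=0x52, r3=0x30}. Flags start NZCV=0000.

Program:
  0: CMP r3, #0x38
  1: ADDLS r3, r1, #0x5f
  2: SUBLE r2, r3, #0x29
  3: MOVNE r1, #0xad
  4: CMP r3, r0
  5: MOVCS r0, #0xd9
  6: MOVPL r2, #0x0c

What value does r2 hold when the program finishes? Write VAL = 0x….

VAL = 0x0c

[0] flags=1000 → (cmp)
[1] flags=1000 LS?T → r3=0x4c
[2] flags=1000 LE?T → r2=0x23
[3] flags=1000 NE?T → r1=0xad
[4] flags=0010 → (cmp)
[5] flags=0010 CS?T → r0=0xd9
[6] flags=0010 PL?T → r2=0x0c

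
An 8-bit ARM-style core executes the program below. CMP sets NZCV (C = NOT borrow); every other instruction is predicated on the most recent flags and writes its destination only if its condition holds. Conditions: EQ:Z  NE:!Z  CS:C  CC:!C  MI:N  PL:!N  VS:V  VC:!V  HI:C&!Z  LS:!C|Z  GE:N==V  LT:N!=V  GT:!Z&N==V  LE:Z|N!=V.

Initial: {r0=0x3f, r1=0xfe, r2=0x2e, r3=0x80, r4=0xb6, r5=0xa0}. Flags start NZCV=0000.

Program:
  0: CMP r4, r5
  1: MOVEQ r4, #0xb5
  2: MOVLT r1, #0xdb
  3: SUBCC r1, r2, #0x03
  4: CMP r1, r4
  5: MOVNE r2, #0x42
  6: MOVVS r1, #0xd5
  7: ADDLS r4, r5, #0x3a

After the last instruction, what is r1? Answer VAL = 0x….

VAL = 0xfe

0: ✓ CMP  NZCV=0010
1: · MOVEQ
2: · MOVLT
3: · SUBCC
4: ✓ CMP  NZCV=0010
5: ✓ MOVNE  r2←0x42
6: · MOVVS
7: · ADDLS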